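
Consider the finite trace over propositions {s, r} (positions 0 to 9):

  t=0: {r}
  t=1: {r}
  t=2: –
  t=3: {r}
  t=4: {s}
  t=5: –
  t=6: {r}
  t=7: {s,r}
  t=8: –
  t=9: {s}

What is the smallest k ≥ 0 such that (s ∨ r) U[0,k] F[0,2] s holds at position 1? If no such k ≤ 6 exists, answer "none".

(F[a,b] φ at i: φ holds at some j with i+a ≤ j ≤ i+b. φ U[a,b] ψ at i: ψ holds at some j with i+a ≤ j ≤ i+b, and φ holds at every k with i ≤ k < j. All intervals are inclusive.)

1

Need earliest j ≥ 1 with F[0,2] s, and (s ∨ r) at every k in [1,j-1].
  j=1: rhs fails.
  j=2: rhs holds; lhs holds on [1,1]. k = 1.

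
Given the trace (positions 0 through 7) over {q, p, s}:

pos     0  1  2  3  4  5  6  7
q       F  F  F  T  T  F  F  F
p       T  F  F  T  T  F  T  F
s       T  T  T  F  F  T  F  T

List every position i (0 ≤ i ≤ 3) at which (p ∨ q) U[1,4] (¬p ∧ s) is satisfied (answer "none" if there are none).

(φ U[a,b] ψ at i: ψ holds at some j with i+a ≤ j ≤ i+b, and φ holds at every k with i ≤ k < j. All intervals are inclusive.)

Evaluate at each i in [0,3]:
  i=0: ✓ (rhs at j=1; lhs holds on [0,0])
  i=1: ✗ (lhs fails at k=1 before rhs at j=2)
  i=2: ✗ (lhs fails at k=2 before rhs at j=5)
  i=3: ✓ (rhs at j=5; lhs holds on [3,4])

0, 3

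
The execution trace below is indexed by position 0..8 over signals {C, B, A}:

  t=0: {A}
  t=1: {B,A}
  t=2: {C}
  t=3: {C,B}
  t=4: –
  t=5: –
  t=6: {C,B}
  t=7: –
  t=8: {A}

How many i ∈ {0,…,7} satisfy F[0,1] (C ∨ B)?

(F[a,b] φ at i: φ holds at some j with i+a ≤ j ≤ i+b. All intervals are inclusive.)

Evaluate at each i in [0,7]:
  i=0: ✓ (witness j=1)
  i=1: ✓ (witness j=1)
  i=2: ✓ (witness j=2)
  i=3: ✓ (witness j=3)
  i=4: ✗ (none in [4,5])
  i=5: ✓ (witness j=6)
  i=6: ✓ (witness j=6)
  i=7: ✗ (none in [7,8])
Positions where it holds: {0, 1, 2, 3, 5, 6} → 6.

6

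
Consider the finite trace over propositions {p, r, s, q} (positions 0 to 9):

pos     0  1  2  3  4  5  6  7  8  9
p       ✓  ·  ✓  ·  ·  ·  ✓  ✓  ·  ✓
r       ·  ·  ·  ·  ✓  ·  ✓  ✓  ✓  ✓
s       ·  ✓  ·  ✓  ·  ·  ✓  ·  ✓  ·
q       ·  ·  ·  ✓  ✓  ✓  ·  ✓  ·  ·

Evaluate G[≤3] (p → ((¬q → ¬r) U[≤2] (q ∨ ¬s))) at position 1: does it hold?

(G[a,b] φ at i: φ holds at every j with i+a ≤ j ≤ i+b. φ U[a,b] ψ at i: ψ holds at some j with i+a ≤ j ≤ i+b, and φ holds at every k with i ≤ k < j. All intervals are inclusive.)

Check (p → ((¬q → ¬r) U[≤2] (q ∨ ¬s))) at every j in [1,4]:
  j=1: antecedent false → ✓
  j=2: antecedent true; consequent holds → ✓
  j=3: antecedent false → ✓
  j=4: antecedent false → ✓
All positions satisfy it → formula holds.

Yes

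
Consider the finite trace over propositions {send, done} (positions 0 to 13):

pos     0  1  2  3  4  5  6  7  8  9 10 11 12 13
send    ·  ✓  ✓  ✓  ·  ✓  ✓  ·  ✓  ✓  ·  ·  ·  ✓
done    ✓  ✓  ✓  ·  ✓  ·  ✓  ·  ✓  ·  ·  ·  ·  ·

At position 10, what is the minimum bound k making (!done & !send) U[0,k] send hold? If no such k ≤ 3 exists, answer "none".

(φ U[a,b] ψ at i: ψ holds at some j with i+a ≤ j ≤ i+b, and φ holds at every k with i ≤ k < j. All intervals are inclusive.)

3

Need earliest j ≥ 10 with send, and (!done & !send) at every k in [10,j-1].
  j=10: rhs fails.
  j=11: rhs fails.
  j=12: rhs fails.
  j=13: rhs holds; lhs holds on [10,12]. k = 3.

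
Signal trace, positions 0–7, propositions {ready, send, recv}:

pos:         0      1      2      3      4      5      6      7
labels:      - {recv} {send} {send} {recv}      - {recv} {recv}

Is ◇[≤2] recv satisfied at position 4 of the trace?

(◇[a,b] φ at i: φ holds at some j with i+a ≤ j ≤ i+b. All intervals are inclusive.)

Check recv at each j in [4,6]:
  j=4: true
  j=5: false
  j=6: true
Found at j=4 → formula holds.

Yes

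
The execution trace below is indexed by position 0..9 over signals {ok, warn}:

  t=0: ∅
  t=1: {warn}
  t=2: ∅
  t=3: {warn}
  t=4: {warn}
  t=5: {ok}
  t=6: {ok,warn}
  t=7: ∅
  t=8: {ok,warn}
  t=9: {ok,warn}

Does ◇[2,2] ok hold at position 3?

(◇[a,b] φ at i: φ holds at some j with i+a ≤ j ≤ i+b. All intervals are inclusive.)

Holds

Check ok at each j in [5,5]:
  j=5: true
Found at j=5 → formula holds.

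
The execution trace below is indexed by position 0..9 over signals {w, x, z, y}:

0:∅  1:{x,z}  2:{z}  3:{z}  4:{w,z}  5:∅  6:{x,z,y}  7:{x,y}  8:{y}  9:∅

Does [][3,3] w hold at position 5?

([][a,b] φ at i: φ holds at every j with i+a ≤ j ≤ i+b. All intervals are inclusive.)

Does not hold

Check w at every j in [8,8]:
  j=8: false
Fails at j=8 → formula fails.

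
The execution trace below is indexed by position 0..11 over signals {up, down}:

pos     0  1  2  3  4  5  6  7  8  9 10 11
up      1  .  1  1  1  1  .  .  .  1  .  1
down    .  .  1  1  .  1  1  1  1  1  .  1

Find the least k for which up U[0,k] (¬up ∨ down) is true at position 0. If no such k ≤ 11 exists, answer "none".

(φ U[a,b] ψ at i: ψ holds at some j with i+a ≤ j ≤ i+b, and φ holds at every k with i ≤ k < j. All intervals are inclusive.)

Need earliest j ≥ 0 with (¬up ∨ down), and up at every k in [0,j-1].
  j=0: rhs fails.
  j=1: rhs holds; lhs holds on [0,0]. k = 1.

1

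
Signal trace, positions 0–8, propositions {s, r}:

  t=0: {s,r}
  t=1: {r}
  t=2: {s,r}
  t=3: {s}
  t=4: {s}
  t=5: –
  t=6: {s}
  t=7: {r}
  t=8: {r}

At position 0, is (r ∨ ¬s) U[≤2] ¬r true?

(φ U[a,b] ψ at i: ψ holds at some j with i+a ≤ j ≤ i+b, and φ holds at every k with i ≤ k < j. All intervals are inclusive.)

Need some j in [0,2] with ¬r, and (r ∨ ¬s) at every k in [0,j-1].
  j=0: ¬r false.
  j=1: ¬r false.
  j=2: ¬r false.
No j in the window works → until fails.

No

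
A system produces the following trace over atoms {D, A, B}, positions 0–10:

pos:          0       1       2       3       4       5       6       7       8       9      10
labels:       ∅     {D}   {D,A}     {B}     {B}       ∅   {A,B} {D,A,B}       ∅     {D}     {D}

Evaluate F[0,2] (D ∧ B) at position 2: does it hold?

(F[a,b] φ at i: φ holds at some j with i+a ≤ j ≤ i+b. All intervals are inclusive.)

Check (D ∧ B) at each j in [2,4]:
  j=2: false
  j=3: false
  j=4: false
No position in the window satisfies it → formula fails.

Does not hold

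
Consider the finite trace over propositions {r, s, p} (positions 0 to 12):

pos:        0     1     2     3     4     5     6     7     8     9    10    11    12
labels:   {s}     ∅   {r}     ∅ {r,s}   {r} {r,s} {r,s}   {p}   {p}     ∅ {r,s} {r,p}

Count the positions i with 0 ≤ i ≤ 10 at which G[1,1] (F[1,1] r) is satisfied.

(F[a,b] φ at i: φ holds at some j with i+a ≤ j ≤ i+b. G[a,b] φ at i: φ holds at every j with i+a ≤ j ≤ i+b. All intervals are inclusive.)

7

Evaluate at each i in [0,10]:
  i=0: ✓ (all of [1,1])
  i=1: ✗ (fails at j=2)
  i=2: ✓ (all of [3,3])
  i=3: ✓ (all of [4,4])
  i=4: ✓ (all of [5,5])
  i=5: ✓ (all of [6,6])
  i=6: ✗ (fails at j=7)
  i=7: ✗ (fails at j=8)
  i=8: ✗ (fails at j=9)
  i=9: ✓ (all of [10,10])
  i=10: ✓ (all of [11,11])
Positions where it holds: {0, 2, 3, 4, 5, 9, 10} → 7.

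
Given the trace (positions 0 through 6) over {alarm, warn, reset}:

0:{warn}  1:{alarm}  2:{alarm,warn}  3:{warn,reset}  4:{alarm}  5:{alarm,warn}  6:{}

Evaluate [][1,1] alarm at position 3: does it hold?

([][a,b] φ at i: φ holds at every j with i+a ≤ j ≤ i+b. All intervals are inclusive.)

Yes

Check alarm at every j in [4,4]:
  j=4: true
All positions satisfy it → formula holds.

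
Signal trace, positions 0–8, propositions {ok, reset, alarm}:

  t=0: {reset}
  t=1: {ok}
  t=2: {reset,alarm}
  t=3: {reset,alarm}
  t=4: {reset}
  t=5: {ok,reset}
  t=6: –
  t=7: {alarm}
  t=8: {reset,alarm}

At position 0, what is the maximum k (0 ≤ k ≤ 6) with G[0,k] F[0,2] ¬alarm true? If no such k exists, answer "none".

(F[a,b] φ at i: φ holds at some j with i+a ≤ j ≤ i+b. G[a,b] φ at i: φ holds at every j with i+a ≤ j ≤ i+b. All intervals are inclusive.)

F[0,2] ¬alarm must hold from j=0 onward; find where it first fails.
  j=0: holds
  j=1: holds
  j=2: holds
  j=3: holds
  j=4: holds
  j=5: holds
  j=6: holds
Holds through j=6; largest k = 6.

6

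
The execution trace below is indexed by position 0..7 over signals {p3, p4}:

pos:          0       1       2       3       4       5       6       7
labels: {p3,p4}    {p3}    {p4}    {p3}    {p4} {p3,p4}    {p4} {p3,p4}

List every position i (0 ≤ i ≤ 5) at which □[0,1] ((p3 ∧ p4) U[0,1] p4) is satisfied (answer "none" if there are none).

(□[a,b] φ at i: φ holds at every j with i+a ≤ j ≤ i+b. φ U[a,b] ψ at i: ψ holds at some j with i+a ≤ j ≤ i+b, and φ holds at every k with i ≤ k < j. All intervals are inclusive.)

Evaluate at each i in [0,5]:
  i=0: ✗ (fails at j=1)
  i=1: ✗ (fails at j=1)
  i=2: ✗ (fails at j=3)
  i=3: ✗ (fails at j=3)
  i=4: ✓ (all of [4,5])
  i=5: ✓ (all of [5,6])

4, 5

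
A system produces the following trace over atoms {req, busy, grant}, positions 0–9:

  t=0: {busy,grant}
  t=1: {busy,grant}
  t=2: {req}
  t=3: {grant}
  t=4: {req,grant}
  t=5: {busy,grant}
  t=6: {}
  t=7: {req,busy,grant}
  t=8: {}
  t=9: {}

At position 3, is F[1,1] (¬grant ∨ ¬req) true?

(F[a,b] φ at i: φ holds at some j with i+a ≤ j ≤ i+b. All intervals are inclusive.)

Check (¬grant ∨ ¬req) at each j in [4,4]:
  j=4: false
No position in the window satisfies it → formula fails.

False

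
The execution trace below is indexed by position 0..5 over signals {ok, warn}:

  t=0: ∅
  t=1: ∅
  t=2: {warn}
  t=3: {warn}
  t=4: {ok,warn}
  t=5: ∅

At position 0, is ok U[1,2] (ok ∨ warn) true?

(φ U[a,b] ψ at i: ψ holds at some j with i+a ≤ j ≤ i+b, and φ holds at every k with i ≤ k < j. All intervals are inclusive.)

False

Need some j in [1,2] with (ok ∨ warn), and ok at every k in [0,j-1].
  j=1: (ok ∨ warn) false.
  j=2: (ok ∨ warn) holds, but ok fails at k=0 → not this j.
No j in the window works → until fails.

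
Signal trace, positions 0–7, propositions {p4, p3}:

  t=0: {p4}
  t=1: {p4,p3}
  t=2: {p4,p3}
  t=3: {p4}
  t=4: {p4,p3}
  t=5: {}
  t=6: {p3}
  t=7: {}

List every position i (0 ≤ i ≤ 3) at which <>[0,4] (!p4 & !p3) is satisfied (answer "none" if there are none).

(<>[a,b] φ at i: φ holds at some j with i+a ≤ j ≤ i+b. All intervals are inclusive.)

Evaluate at each i in [0,3]:
  i=0: ✗ (none in [0,4])
  i=1: ✓ (witness j=5)
  i=2: ✓ (witness j=5)
  i=3: ✓ (witness j=5)

1, 2, 3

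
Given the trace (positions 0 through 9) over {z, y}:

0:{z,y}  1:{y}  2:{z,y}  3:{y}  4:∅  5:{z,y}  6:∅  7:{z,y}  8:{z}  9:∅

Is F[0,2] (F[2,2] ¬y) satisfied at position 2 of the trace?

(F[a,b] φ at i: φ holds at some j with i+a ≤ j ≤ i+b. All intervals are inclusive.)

Holds

Check F[2,2] ¬y at each j in [2,4]:
  j=2: holds (witness at 4)
  j=3: fails (none in [5,5])
  j=4: holds (witness at 6)
Found at j=2 → formula holds.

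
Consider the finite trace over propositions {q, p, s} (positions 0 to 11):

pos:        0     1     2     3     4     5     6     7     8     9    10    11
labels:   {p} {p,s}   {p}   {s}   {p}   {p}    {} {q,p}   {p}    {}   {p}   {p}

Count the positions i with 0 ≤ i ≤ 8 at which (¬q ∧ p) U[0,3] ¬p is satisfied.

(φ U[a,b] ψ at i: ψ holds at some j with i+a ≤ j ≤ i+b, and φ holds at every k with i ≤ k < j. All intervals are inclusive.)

8

Evaluate at each i in [0,8]:
  i=0: ✓ (rhs at j=3; lhs holds on [0,2])
  i=1: ✓ (rhs at j=3; lhs holds on [1,2])
  i=2: ✓ (rhs at j=3; lhs holds on [2,2])
  i=3: ✓ (rhs at j=3)
  i=4: ✓ (rhs at j=6; lhs holds on [4,5])
  i=5: ✓ (rhs at j=6; lhs holds on [5,5])
  i=6: ✓ (rhs at j=6)
  i=7: ✗ (lhs fails at k=7 before rhs at j=9)
  i=8: ✓ (rhs at j=9; lhs holds on [8,8])
Positions where it holds: {0, 1, 2, 3, 4, 5, 6, 8} → 8.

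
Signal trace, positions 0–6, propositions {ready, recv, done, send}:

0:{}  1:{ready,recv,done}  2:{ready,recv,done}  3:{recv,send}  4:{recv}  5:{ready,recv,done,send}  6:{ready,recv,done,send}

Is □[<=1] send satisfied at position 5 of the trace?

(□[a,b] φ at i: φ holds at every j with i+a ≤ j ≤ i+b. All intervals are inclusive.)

Yes

Check send at every j in [5,6]:
  j=5: true
  j=6: true
All positions satisfy it → formula holds.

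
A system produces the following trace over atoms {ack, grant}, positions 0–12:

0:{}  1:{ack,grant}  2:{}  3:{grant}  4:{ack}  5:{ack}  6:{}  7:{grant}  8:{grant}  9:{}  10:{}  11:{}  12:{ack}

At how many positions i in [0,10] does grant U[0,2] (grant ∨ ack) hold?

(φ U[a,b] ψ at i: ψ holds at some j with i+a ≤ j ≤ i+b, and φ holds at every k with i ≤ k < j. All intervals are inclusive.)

6

Evaluate at each i in [0,10]:
  i=0: ✗ (lhs fails at k=0 before rhs at j=1)
  i=1: ✓ (rhs at j=1)
  i=2: ✗ (lhs fails at k=2 before rhs at j=3)
  i=3: ✓ (rhs at j=3)
  i=4: ✓ (rhs at j=4)
  i=5: ✓ (rhs at j=5)
  i=6: ✗ (lhs fails at k=6 before rhs at j=7)
  i=7: ✓ (rhs at j=7)
  i=8: ✓ (rhs at j=8)
  i=9: ✗ (no rhs in [9,11])
  i=10: ✗ (lhs fails at k=10 before rhs at j=12)
Positions where it holds: {1, 3, 4, 5, 7, 8} → 6.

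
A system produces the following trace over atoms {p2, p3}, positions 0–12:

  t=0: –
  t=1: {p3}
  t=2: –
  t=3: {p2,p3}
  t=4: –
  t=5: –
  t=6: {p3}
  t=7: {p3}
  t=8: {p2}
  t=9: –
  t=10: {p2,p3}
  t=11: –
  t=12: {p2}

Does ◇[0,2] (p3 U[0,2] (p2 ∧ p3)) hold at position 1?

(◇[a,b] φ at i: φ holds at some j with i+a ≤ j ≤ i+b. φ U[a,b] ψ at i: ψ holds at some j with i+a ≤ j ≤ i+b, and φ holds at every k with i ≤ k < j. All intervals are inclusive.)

Holds

Check (p3 U[0,2] (p2 ∧ p3)) at each j in [1,3]:
  j=1: fails
  j=2: fails
  j=3: holds
Found at j=3 → formula holds.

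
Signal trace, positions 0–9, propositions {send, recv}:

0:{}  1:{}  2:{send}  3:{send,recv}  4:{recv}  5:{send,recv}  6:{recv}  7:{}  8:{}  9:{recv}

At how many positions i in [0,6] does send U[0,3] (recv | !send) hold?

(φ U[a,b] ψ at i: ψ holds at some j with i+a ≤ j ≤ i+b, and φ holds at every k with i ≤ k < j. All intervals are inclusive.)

Evaluate at each i in [0,6]:
  i=0: ✓ (rhs at j=0)
  i=1: ✓ (rhs at j=1)
  i=2: ✓ (rhs at j=3; lhs holds on [2,2])
  i=3: ✓ (rhs at j=3)
  i=4: ✓ (rhs at j=4)
  i=5: ✓ (rhs at j=5)
  i=6: ✓ (rhs at j=6)
Positions where it holds: {0, 1, 2, 3, 4, 5, 6} → 7.

7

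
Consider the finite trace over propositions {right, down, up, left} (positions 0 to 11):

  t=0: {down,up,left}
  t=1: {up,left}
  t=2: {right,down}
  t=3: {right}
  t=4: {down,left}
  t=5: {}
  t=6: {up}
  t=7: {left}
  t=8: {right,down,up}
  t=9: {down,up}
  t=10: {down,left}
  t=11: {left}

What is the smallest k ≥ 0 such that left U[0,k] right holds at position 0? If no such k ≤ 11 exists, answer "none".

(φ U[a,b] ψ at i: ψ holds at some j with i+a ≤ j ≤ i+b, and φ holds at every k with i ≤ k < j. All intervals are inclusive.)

2

Need earliest j ≥ 0 with right, and left at every k in [0,j-1].
  j=0: rhs fails.
  j=1: rhs fails.
  j=2: rhs holds; lhs holds on [0,1]. k = 2.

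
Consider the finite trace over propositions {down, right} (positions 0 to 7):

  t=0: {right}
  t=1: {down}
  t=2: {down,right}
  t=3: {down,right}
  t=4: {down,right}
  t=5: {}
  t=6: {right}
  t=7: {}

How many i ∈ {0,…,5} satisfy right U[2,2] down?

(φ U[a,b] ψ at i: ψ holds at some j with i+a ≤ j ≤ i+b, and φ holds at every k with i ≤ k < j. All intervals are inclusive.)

Evaluate at each i in [0,5]:
  i=0: ✗ (lhs fails at k=1 before rhs at j=2)
  i=1: ✗ (lhs fails at k=1 before rhs at j=3)
  i=2: ✓ (rhs at j=4; lhs holds on [2,3])
  i=3: ✗ (no rhs in [5,5])
  i=4: ✗ (no rhs in [6,6])
  i=5: ✗ (no rhs in [7,7])
Positions where it holds: {2} → 1.

1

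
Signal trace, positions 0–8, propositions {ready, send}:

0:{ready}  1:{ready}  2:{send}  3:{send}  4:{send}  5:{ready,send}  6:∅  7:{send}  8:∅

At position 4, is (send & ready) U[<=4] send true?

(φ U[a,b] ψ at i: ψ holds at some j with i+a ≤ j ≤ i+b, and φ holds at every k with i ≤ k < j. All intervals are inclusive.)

Need some j in [4,8] with send, and (send & ready) at every k in [4,j-1].
  j=4: send holds; no prefix to check → satisfied.

True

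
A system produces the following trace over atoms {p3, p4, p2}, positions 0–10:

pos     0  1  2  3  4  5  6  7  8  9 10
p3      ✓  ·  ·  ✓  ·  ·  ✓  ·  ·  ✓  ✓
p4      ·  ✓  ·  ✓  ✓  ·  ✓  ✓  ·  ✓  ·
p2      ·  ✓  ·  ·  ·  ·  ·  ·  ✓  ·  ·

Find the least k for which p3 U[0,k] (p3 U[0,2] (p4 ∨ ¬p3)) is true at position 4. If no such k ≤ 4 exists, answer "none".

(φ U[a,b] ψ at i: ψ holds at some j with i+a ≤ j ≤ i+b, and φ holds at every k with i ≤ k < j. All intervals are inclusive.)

0

Need earliest j ≥ 4 with (p3 U[0,2] (p4 ∨ ¬p3)), and p3 at every k in [4,j-1].
  j=4: rhs holds (empty prefix). k = 0.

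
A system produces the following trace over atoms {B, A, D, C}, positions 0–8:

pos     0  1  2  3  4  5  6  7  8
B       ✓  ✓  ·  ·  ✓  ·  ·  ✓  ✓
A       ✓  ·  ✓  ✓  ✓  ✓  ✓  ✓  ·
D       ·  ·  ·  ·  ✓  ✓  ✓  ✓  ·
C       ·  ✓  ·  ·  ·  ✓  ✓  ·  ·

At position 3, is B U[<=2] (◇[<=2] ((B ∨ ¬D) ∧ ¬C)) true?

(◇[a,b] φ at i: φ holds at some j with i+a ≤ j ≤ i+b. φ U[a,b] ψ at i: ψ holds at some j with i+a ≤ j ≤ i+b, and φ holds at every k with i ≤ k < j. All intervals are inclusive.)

Yes

Need some j in [3,5] with ◇[<=2] ((B ∨ ¬D) ∧ ¬C), and B at every k in [3,j-1].
  j=3: ◇[<=2] ((B ∨ ¬D) ∧ ¬C) holds; no prefix to check → satisfied.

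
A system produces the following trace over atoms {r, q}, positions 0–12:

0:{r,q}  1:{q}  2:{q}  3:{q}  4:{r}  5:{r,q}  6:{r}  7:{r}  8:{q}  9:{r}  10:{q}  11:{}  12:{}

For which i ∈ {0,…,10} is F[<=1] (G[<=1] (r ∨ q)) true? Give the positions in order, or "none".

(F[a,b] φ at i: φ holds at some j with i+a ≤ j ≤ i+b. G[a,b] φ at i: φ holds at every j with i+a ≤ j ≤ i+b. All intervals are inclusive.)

Evaluate at each i in [0,10]:
  i=0: ✓ (witness j=0)
  i=1: ✓ (witness j=1)
  i=2: ✓ (witness j=2)
  i=3: ✓ (witness j=3)
  i=4: ✓ (witness j=4)
  i=5: ✓ (witness j=5)
  i=6: ✓ (witness j=6)
  i=7: ✓ (witness j=7)
  i=8: ✓ (witness j=8)
  i=9: ✓ (witness j=9)
  i=10: ✗ (none in [10,11])

0, 1, 2, 3, 4, 5, 6, 7, 8, 9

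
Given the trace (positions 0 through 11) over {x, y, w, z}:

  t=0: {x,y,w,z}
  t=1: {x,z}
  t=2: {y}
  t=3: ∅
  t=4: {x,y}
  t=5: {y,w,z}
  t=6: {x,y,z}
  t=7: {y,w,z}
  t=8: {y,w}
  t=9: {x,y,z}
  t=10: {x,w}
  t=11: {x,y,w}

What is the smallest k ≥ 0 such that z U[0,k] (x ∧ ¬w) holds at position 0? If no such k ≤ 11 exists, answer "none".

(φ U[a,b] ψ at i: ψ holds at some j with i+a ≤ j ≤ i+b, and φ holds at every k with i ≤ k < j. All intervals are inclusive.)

1

Need earliest j ≥ 0 with (x ∧ ¬w), and z at every k in [0,j-1].
  j=0: rhs fails.
  j=1: rhs holds; lhs holds on [0,0]. k = 1.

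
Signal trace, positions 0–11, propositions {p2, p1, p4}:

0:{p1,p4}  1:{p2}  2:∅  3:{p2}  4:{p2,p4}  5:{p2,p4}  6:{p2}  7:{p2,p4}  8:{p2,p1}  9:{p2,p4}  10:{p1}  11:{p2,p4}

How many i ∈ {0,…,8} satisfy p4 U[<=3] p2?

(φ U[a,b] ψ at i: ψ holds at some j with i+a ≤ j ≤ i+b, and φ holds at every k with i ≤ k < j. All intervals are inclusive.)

8

Evaluate at each i in [0,8]:
  i=0: ✓ (rhs at j=1; lhs holds on [0,0])
  i=1: ✓ (rhs at j=1)
  i=2: ✗ (lhs fails at k=2 before rhs at j=3)
  i=3: ✓ (rhs at j=3)
  i=4: ✓ (rhs at j=4)
  i=5: ✓ (rhs at j=5)
  i=6: ✓ (rhs at j=6)
  i=7: ✓ (rhs at j=7)
  i=8: ✓ (rhs at j=8)
Positions where it holds: {0, 1, 3, 4, 5, 6, 7, 8} → 8.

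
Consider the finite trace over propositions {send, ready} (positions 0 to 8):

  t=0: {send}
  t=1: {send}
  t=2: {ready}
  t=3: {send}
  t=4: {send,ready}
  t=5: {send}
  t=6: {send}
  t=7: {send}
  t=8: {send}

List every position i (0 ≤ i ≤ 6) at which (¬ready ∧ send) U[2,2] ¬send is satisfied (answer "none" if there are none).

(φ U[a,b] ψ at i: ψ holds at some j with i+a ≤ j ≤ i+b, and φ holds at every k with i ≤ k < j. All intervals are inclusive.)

0

Evaluate at each i in [0,6]:
  i=0: ✓ (rhs at j=2; lhs holds on [0,1])
  i=1: ✗ (no rhs in [3,3])
  i=2: ✗ (no rhs in [4,4])
  i=3: ✗ (no rhs in [5,5])
  i=4: ✗ (no rhs in [6,6])
  i=5: ✗ (no rhs in [7,7])
  i=6: ✗ (no rhs in [8,8])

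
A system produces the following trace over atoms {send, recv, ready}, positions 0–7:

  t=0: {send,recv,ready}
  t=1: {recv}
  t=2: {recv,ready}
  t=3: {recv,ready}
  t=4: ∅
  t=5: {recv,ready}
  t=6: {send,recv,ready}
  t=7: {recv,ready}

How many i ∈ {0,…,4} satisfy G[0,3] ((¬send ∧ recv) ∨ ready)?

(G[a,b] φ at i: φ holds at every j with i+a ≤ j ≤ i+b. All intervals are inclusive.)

Evaluate at each i in [0,4]:
  i=0: ✓ (all of [0,3])
  i=1: ✗ (fails at j=4)
  i=2: ✗ (fails at j=4)
  i=3: ✗ (fails at j=4)
  i=4: ✗ (fails at j=4)
Positions where it holds: {0} → 1.

1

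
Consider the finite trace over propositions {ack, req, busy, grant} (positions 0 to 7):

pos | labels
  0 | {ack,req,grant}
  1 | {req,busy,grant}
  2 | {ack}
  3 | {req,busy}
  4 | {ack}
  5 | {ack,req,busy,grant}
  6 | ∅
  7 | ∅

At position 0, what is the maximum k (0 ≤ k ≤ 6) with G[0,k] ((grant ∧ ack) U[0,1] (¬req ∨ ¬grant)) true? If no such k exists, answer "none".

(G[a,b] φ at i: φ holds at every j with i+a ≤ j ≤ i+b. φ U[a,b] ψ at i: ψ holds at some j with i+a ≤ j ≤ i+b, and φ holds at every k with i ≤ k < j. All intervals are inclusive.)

none

((grant ∧ ack) U[0,1] (¬req ∨ ¬grant)) must hold from j=0 onward; find where it first fails.
  j=0: fails → no k works.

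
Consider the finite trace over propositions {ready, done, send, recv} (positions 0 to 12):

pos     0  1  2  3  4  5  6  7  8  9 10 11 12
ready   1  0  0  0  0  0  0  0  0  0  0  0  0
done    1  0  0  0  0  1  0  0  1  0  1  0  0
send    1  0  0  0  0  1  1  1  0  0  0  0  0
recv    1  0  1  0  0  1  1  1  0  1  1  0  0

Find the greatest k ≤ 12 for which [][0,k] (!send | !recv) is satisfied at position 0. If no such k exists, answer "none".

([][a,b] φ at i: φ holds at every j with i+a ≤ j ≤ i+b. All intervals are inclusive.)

none

(!send | !recv) must hold from j=0 onward; find where it first fails.
  j=0: fails → no k works.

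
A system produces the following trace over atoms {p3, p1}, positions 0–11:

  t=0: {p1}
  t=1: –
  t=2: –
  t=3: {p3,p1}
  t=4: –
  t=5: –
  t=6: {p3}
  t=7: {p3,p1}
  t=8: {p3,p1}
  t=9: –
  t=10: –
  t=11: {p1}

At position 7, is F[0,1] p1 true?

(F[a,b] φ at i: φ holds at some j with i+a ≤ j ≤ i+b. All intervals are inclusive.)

Holds

Check p1 at each j in [7,8]:
  j=7: true
  j=8: true
Found at j=7 → formula holds.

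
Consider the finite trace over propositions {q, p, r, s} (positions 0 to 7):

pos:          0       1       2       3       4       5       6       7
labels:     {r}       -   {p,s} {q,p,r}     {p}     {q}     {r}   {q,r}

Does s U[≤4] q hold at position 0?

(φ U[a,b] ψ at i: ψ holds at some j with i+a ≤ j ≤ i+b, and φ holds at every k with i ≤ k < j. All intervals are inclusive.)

Need some j in [0,4] with q, and s at every k in [0,j-1].
  j=0: q false.
  j=1: q false.
  j=2: q false.
  j=3: q holds, but s fails at k=0 → not this j.
  j=4: q false.
No j in the window works → until fails.

No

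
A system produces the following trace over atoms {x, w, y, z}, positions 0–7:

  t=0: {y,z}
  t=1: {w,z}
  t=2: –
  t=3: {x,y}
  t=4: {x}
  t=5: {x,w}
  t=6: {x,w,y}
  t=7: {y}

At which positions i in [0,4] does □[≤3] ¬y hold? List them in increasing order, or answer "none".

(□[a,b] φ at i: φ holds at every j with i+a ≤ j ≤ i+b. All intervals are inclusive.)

none

Evaluate at each i in [0,4]:
  i=0: ✗ (fails at j=0)
  i=1: ✗ (fails at j=3)
  i=2: ✗ (fails at j=3)
  i=3: ✗ (fails at j=3)
  i=4: ✗ (fails at j=6)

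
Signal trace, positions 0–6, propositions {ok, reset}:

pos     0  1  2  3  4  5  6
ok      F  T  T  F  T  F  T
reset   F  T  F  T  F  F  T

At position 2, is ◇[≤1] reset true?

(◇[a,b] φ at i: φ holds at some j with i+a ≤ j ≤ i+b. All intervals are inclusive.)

Check reset at each j in [2,3]:
  j=2: false
  j=3: true
Found at j=3 → formula holds.

True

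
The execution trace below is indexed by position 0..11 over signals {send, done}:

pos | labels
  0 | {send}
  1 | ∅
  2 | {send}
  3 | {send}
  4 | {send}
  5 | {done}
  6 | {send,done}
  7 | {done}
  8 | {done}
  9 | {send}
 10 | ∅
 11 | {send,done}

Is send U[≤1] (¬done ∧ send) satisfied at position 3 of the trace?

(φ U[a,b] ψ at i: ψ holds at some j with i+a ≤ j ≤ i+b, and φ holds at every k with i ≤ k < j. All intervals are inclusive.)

True

Need some j in [3,4] with (¬done ∧ send), and send at every k in [3,j-1].
  j=3: (¬done ∧ send) holds; no prefix to check → satisfied.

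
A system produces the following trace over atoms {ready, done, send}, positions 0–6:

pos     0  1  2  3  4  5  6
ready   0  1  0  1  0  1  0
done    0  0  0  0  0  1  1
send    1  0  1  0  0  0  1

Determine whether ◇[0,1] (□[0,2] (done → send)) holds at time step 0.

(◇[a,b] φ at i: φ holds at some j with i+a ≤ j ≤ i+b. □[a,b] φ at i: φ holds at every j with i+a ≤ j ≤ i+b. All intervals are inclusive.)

Yes

Check □[0,2] (done → send) at each j in [0,1]:
  j=0: holds on [0,2]
  j=1: holds on [1,3]
Found at j=0 → formula holds.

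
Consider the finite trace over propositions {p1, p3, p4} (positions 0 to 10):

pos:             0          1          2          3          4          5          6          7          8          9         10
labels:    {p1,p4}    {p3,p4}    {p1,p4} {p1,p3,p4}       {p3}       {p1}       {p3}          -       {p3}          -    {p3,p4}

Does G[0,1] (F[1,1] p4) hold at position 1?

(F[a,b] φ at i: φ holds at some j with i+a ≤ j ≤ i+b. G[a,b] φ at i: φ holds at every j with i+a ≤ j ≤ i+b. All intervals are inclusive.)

Check F[1,1] p4 at every j in [1,2]:
  j=1: holds (witness at 2)
  j=2: holds (witness at 3)
All positions satisfy it → formula holds.

Yes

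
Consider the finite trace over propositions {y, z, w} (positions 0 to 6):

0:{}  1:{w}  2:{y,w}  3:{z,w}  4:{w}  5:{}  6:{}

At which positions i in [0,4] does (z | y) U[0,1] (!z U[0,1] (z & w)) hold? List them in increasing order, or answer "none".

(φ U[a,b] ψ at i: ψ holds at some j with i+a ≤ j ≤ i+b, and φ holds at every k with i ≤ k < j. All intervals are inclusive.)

2, 3

Evaluate at each i in [0,4]:
  i=0: ✗ (no rhs in [0,1])
  i=1: ✗ (lhs fails at k=1 before rhs at j=2)
  i=2: ✓ (rhs at j=2)
  i=3: ✓ (rhs at j=3)
  i=4: ✗ (no rhs in [4,5])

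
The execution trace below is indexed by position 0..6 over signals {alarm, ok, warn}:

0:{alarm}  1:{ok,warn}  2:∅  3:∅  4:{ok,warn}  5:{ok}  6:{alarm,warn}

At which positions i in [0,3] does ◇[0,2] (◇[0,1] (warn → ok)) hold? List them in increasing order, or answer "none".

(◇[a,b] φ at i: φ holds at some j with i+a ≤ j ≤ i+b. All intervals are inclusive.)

Evaluate at each i in [0,3]:
  i=0: ✓ (witness j=0)
  i=1: ✓ (witness j=1)
  i=2: ✓ (witness j=2)
  i=3: ✓ (witness j=3)

0, 1, 2, 3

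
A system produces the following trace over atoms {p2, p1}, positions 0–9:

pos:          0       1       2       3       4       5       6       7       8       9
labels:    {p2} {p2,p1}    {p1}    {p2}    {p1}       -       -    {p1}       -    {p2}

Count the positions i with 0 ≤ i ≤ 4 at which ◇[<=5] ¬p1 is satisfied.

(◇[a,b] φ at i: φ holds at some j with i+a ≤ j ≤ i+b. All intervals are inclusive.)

Evaluate at each i in [0,4]:
  i=0: ✓ (witness j=0)
  i=1: ✓ (witness j=3)
  i=2: ✓ (witness j=3)
  i=3: ✓ (witness j=3)
  i=4: ✓ (witness j=5)
Positions where it holds: {0, 1, 2, 3, 4} → 5.

5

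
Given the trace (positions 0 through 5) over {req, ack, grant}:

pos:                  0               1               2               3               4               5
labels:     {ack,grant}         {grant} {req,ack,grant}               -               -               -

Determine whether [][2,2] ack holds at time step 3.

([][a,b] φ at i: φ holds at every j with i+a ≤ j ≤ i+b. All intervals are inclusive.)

False

Check ack at every j in [5,5]:
  j=5: false
Fails at j=5 → formula fails.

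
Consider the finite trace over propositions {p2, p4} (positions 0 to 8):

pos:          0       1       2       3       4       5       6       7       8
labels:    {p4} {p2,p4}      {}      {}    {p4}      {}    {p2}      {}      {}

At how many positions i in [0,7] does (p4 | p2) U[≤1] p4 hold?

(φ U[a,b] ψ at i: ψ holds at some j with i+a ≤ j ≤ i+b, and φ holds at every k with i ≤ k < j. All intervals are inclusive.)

Evaluate at each i in [0,7]:
  i=0: ✓ (rhs at j=0)
  i=1: ✓ (rhs at j=1)
  i=2: ✗ (no rhs in [2,3])
  i=3: ✗ (lhs fails at k=3 before rhs at j=4)
  i=4: ✓ (rhs at j=4)
  i=5: ✗ (no rhs in [5,6])
  i=6: ✗ (no rhs in [6,7])
  i=7: ✗ (no rhs in [7,8])
Positions where it holds: {0, 1, 4} → 3.

3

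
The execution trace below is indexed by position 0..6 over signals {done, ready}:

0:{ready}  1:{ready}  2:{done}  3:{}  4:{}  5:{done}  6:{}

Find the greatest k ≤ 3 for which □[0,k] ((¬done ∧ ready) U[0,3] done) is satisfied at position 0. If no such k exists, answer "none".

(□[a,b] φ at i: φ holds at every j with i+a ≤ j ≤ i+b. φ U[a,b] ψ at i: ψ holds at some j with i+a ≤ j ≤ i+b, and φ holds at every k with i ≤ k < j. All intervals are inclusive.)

((¬done ∧ ready) U[0,3] done) must hold from j=0 onward; find where it first fails.
  j=0: holds
  j=1: holds
  j=2: holds
  j=3: fails
Holds on [0,2], so largest k = 2.

2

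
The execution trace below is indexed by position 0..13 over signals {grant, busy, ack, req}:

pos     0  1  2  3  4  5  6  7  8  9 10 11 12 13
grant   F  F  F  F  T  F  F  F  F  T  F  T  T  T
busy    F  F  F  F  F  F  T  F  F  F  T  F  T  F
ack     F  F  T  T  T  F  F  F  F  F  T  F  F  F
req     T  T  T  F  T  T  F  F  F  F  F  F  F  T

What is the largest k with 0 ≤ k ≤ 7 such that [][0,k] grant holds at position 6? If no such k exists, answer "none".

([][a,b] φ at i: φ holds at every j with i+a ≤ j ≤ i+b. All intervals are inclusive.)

grant must hold from j=6 onward; find where it first fails.
  j=6: fails → no k works.

none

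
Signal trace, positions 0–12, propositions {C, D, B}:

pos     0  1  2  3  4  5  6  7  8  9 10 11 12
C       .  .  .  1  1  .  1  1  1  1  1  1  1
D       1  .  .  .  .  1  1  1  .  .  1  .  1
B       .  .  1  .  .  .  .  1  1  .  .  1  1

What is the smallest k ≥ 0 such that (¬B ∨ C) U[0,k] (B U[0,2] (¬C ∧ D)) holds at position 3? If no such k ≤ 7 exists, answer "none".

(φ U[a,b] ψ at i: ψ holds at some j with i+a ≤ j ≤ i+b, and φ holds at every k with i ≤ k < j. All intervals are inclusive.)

2

Need earliest j ≥ 3 with (B U[0,2] (¬C ∧ D)), and (¬B ∨ C) at every k in [3,j-1].
  j=3: rhs fails.
  j=4: rhs fails.
  j=5: rhs holds; lhs holds on [3,4]. k = 2.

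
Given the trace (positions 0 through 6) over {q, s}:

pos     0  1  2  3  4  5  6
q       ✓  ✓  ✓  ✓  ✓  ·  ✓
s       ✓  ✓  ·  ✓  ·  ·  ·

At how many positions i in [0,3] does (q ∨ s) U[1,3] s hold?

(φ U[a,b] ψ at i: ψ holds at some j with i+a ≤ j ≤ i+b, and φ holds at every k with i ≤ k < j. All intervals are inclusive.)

Evaluate at each i in [0,3]:
  i=0: ✓ (rhs at j=1; lhs holds on [0,0])
  i=1: ✓ (rhs at j=3; lhs holds on [1,2])
  i=2: ✓ (rhs at j=3; lhs holds on [2,2])
  i=3: ✗ (no rhs in [4,6])
Positions where it holds: {0, 1, 2} → 3.

3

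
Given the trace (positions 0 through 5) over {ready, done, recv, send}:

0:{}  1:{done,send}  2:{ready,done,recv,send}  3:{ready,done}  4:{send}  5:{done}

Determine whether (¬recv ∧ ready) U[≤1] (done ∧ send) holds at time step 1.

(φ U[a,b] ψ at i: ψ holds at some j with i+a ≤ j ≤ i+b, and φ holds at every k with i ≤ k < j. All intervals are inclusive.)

True

Need some j in [1,2] with (done ∧ send), and (¬recv ∧ ready) at every k in [1,j-1].
  j=1: (done ∧ send) holds; no prefix to check → satisfied.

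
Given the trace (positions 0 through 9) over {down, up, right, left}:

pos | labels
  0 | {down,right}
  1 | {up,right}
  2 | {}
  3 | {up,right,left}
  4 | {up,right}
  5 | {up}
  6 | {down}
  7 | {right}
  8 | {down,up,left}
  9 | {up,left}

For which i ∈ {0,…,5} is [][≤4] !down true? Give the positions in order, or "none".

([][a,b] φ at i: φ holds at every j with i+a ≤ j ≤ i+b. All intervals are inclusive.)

1

Evaluate at each i in [0,5]:
  i=0: ✗ (fails at j=0)
  i=1: ✓ (all of [1,5])
  i=2: ✗ (fails at j=6)
  i=3: ✗ (fails at j=6)
  i=4: ✗ (fails at j=6)
  i=5: ✗ (fails at j=6)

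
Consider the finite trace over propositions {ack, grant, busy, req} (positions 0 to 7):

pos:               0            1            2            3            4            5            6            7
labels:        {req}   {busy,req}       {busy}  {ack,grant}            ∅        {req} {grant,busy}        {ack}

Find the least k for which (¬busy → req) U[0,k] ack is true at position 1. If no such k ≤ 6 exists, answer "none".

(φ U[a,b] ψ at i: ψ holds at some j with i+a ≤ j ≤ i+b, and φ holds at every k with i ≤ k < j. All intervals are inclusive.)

2

Need earliest j ≥ 1 with ack, and (¬busy → req) at every k in [1,j-1].
  j=1: rhs fails.
  j=2: rhs fails.
  j=3: rhs holds; lhs holds on [1,2]. k = 2.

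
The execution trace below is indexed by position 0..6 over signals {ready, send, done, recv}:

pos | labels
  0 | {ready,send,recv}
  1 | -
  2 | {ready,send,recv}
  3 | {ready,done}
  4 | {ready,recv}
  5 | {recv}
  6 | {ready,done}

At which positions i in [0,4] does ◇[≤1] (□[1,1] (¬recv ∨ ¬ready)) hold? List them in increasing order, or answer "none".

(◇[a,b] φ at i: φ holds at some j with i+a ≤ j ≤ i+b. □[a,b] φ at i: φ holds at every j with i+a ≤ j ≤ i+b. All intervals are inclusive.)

Evaluate at each i in [0,4]:
  i=0: ✓ (witness j=0)
  i=1: ✓ (witness j=2)
  i=2: ✓ (witness j=2)
  i=3: ✓ (witness j=4)
  i=4: ✓ (witness j=4)

0, 1, 2, 3, 4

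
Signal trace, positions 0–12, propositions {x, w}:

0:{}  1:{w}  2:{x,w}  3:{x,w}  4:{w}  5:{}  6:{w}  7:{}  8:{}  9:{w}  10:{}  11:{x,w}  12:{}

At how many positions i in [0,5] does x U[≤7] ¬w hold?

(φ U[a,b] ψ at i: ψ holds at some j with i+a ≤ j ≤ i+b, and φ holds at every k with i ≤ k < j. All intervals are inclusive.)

2

Evaluate at each i in [0,5]:
  i=0: ✓ (rhs at j=0)
  i=1: ✗ (lhs fails at k=1 before rhs at j=5)
  i=2: ✗ (lhs fails at k=4 before rhs at j=5)
  i=3: ✗ (lhs fails at k=4 before rhs at j=5)
  i=4: ✗ (lhs fails at k=4 before rhs at j=5)
  i=5: ✓ (rhs at j=5)
Positions where it holds: {0, 5} → 2.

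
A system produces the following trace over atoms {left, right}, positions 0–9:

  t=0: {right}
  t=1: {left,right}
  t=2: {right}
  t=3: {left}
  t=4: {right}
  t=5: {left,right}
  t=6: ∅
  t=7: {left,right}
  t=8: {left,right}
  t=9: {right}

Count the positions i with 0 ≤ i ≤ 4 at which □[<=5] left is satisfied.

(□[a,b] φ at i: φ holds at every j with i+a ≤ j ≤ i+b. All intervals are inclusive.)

Evaluate at each i in [0,4]:
  i=0: ✗ (fails at j=0)
  i=1: ✗ (fails at j=2)
  i=2: ✗ (fails at j=2)
  i=3: ✗ (fails at j=4)
  i=4: ✗ (fails at j=4)
Positions where it holds: {} → 0.

0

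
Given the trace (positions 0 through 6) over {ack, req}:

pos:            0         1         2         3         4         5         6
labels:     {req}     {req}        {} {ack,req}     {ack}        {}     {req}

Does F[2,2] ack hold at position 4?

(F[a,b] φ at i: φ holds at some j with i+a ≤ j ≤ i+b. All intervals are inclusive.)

Check ack at each j in [6,6]:
  j=6: false
No position in the window satisfies it → formula fails.

False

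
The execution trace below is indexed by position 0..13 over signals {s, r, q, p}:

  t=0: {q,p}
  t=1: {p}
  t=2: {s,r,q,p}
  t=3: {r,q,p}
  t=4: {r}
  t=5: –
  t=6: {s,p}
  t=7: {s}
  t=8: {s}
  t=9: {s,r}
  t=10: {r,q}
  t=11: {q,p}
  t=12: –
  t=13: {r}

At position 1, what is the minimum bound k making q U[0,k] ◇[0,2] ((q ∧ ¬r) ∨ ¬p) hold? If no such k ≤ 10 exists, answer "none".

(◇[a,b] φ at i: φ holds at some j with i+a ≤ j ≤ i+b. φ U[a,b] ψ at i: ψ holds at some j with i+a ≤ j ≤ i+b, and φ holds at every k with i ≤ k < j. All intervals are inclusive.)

none

Need earliest j ≥ 1 with ◇[0,2] ((q ∧ ¬r) ∨ ¬p), and q at every k in [1,j-1].
  j=1: rhs fails.
  j=2: rhs holds but lhs fails at k=1.
  j=3: rhs holds but lhs fails at k=1.
  j=4: rhs holds but lhs fails at k=1.
  j=5: rhs holds but lhs fails at k=1.
  j=6: rhs holds but lhs fails at k=1.
  j=7: rhs holds but lhs fails at k=1.
  j=8: rhs holds but lhs fails at k=1.
  j=9: rhs holds but lhs fails at k=1.
  j=10: rhs holds but lhs fails at k=1.
  j=11: rhs holds but lhs fails at k=1.
No witness within the range → none.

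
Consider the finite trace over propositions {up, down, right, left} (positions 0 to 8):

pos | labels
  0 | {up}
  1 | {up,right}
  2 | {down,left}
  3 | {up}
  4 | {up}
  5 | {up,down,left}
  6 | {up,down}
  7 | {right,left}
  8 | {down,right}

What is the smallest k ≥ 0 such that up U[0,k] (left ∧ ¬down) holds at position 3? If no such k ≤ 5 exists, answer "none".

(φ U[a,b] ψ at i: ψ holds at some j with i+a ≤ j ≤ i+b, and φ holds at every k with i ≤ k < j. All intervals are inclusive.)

Need earliest j ≥ 3 with (left ∧ ¬down), and up at every k in [3,j-1].
  j=3: rhs fails.
  j=4: rhs fails.
  j=5: rhs fails.
  j=6: rhs fails.
  j=7: rhs holds; lhs holds on [3,6]. k = 4.

4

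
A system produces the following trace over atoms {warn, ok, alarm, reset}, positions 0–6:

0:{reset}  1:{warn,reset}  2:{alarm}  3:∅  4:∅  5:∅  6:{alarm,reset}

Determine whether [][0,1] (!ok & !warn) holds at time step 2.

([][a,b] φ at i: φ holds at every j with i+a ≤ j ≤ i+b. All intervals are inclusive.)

Check (!ok & !warn) at every j in [2,3]:
  j=2: true
  j=3: true
All positions satisfy it → formula holds.

Yes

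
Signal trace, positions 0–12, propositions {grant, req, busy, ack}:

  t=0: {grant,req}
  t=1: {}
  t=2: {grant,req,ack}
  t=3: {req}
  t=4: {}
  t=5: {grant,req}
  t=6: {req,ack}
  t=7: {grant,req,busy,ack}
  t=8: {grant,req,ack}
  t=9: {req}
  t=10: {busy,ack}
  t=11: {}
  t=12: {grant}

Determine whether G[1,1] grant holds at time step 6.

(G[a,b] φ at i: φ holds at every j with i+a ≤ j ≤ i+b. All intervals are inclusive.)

Holds

Check grant at every j in [7,7]:
  j=7: true
All positions satisfy it → formula holds.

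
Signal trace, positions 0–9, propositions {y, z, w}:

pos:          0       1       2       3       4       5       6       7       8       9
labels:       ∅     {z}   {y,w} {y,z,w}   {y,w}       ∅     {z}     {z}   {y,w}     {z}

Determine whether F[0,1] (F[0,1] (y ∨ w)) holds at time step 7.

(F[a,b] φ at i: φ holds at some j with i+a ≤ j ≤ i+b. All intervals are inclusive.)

Holds

Check F[0,1] (y ∨ w) at each j in [7,8]:
  j=7: holds (witness at 8)
  j=8: holds (witness at 8)
Found at j=7 → formula holds.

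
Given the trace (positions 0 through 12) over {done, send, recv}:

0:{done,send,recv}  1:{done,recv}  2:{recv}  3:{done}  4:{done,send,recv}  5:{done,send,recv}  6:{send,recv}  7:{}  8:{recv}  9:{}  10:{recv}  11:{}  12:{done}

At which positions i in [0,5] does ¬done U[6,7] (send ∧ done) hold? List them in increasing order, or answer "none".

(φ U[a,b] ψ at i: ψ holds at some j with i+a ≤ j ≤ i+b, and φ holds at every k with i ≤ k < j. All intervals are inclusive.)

Evaluate at each i in [0,5]:
  i=0: ✗ (no rhs in [6,7])
  i=1: ✗ (no rhs in [7,8])
  i=2: ✗ (no rhs in [8,9])
  i=3: ✗ (no rhs in [9,10])
  i=4: ✗ (no rhs in [10,11])
  i=5: ✗ (no rhs in [11,12])

none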